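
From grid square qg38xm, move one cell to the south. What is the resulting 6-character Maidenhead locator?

Latitude subsquare m = 12; −1 → 11 = l.
The longitude characters are unchanged.

QG38xl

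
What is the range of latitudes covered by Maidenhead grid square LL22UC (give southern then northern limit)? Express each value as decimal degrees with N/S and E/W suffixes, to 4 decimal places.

22.0833° N, 22.1250° N

Field L=11, L=11: +11·20° lon, +11·10° lat → SW at lon 40°, lat 20°.
Square 2, 2: +2·2° lon, +2·1° lat → SW at lon 44°, lat 22°.
Subsquare u=20, c=2: +20·0.0833333° lon, +2·0.0416667° lat → SW at lon 45.6667°, lat 22.0833°.
Cell spans 0.0833333° lon × 0.0416667° lat.
south 22.0833° N, north 22.1250° N.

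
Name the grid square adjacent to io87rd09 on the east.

IO87rd19

Longitude extended square 0; +1 → 1.
The latitude characters are unchanged.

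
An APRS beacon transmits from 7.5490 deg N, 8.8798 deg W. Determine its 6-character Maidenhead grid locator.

Shift to the Maidenhead origin (180°W, 90°S): lon 171.1202, lat 97.5490.
Field: 171.1202/20 → 8 → I, 97.5490/10 → 9 → J; chars IJ.
Square: 11.1202/2 → 5, 7.5490/1 → 7; chars 57.
Subsquare: 1.1202/0.0833333 → 13 → n, 0.5490/0.0416667 → 13 → n; chars nn.

IJ57nn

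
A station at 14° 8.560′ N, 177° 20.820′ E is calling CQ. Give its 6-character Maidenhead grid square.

Shift to the Maidenhead origin (180°W, 90°S): lon 357.3470, lat 104.1427.
Field: 357.3470/20 → 17 → R, 104.1427/10 → 10 → K; chars RK.
Square: 17.3470/2 → 8, 4.1427/1 → 4; chars 84.
Subsquare: 1.3470/0.0833333 → 16 → q, 0.1427/0.0416667 → 3 → d; chars qd.

RK84qd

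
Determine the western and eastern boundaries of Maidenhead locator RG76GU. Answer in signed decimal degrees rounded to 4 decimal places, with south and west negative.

174.5000, 174.5833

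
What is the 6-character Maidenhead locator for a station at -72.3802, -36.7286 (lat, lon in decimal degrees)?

Shift to the Maidenhead origin (180°W, 90°S): lon 143.2714, lat 17.6198.
Field: 143.2714/20 → 7 → H, 17.6198/10 → 1 → B; chars HB.
Square: 3.2714/2 → 1, 7.6198/1 → 7; chars 17.
Subsquare: 1.2714/0.0833333 → 15 → p, 0.6198/0.0416667 → 14 → o; chars po.

HB17po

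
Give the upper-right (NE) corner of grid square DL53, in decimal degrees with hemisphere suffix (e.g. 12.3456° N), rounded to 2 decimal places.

24.00° N, 108.00° W

Field D=3, L=11: +3·20° lon, +11·10° lat → SW at lon -120°, lat 20°.
Square 5, 3: +5·2° lon, +3·1° lat → SW at lon -110°, lat 23°.
Cell spans 2° lon × 1° lat. NE corner is SW corner plus one full cell.
latitude 24.00° N, longitude 108.00° W.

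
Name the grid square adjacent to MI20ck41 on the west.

MI20ck31

Longitude extended square 4; −1 → 3.
The latitude characters are unchanged.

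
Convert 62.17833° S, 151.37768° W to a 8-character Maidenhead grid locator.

BC47ht47

Add 180° to longitude and 90° to latitude: 28.62232, 27.82167.
Field: 28.62232/20 → 1 → B, 27.82167/10 → 2 → C; chars BC.
Square: 8.62232/2 → 4, 7.82167/1 → 7; chars 47.
Subsquare: 0.62232/0.0833333 → 7 → h, 0.82167/0.0416667 → 19 → t; chars ht.
Extended square: 0.03899/0.00833333 → 4, 0.03000/0.00416667 → 7; chars 47.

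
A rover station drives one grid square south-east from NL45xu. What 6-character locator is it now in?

NL55at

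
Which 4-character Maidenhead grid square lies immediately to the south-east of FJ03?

FJ12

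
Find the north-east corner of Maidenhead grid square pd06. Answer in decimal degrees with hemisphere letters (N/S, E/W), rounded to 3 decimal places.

Field P=15, D=3: +15·20° lon, +3·10° lat → SW at lon 120°, lat -60°.
Square 0, 6: +0·2° lon, +6·1° lat → SW at lon 120°, lat -54°.
Cell spans 2° lon × 1° lat. NE corner is SW corner plus one full cell.
latitude 53.000° S, longitude 122.000° E.

53.000° S, 122.000° E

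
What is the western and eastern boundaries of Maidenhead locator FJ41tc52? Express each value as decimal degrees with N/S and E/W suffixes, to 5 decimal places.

70.37500° W, 70.36667° W

Field F=5, J=9: +5·20° lon, +9·10° lat → SW at lon -80°, lat 0°.
Square 4, 1: +4·2° lon, +1·1° lat → SW at lon -72°, lat 1°.
Subsquare t=19, c=2: +19·0.0833333° lon, +2·0.0416667° lat → SW at lon -70.4167°, lat 1.08333°.
Extended square 5, 2: +5·0.00833333° lon, +2·0.00416667° lat → SW at lon -70.375°, lat 1.09167°.
Cell spans 0.00833333° lon × 0.00416667° lat.
west 70.37500° W, east 70.36667° W.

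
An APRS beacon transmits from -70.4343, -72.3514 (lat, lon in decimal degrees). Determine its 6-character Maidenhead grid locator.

Offset from 180°W / 90°S: lon 107.6486°, lat 19.5657°.
Field (20°×10°, letters A–R): lon ⌊107.6486/20⌋ = 5 → F; lat ⌊19.5657/10⌋ = 1 → B.
Square (2°×1°, digits 0–9): lon ⌊7.6486/2⌋ = 3; lat ⌊9.5657/1⌋ = 9.
Subsquare (5′×2.5′, letters a–x): lon ⌊1.6486/0.0833333⌋ = 19 → t; lat ⌊0.5657/0.0416667⌋ = 13 → n.

FB39tn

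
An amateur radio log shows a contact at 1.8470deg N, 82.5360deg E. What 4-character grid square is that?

Shift to the Maidenhead origin (180°W, 90°S): lon 262.54, lat 91.85.
Field (20°×10°, letters A–R): 262.54/20 → 13 → N, 91.85/10 → 9 → J; chars NJ.
Square (2°×1°, digits 0–9): 2.54/2 → 1, 1.85/1 → 1; chars 11.

NJ11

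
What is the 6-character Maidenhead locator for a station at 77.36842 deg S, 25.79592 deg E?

KB22vp

Add 180° to longitude and 90° to latitude: 205.7959, 12.6316.
Field: lon ⌊205.7959/20⌋ = 10 → K; lat ⌊12.6316/10⌋ = 1 → B.
Square: lon ⌊5.7959/2⌋ = 2; lat ⌊2.6316/1⌋ = 2.
Subsquare: lon ⌊1.7959/0.0833333⌋ = 21 → v; lat ⌊0.6316/0.0416667⌋ = 15 → p.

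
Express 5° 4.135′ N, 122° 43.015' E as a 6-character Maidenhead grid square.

PJ15ib

Add 180° to longitude and 90° to latitude: 302.7169, 95.0689.
Field (20°×10°, letters A–R): lon ⌊302.7169/20⌋ = 15 → P; lat ⌊95.0689/10⌋ = 9 → J.
Square (2°×1°, digits 0–9): lon ⌊2.7169/2⌋ = 1; lat ⌊5.0689/1⌋ = 5.
Subsquare (5′×2.5′, letters a–x): lon ⌊0.7169/0.0833333⌋ = 8 → i; lat ⌊0.0689/0.0416667⌋ = 1 → b.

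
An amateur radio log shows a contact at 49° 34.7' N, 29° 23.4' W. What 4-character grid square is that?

Shift to the Maidenhead origin (180°W, 90°S): lon 150.61, lat 139.58.
Field: 150.61/20 → 7 → H, 139.58/10 → 13 → N; chars HN.
Square: 10.61/2 → 5, 9.58/1 → 9; chars 59.

HN59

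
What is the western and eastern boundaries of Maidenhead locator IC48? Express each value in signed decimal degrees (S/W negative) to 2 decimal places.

-12.00, -10.00

Field I=8, C=2: +8·20° lon, +2·10° lat → SW at lon -20°, lat -70°.
Square 4, 8: +4·2° lon, +8·1° lat → SW at lon -12°, lat -62°.
Cell spans 2° lon × 1° lat.
west -12.00, east -10.00.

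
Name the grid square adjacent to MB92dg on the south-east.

MB92ef

Longitude subsquare d = 3; +1 → 4 = e.
Latitude subsquare g = 6; −1 → 5 = f.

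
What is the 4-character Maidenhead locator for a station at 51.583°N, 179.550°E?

Add 180° to longitude and 90° to latitude: 359.55, 141.58.
Field (20°×10°, letters A–R): 359.55/20 → 17 → R, 141.58/10 → 14 → O; chars RO.
Square (2°×1°, digits 0–9): 19.55/2 → 9, 1.58/1 → 1; chars 91.

RO91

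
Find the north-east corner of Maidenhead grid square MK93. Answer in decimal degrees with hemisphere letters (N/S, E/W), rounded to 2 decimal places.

Field M=12, K=10: +12·20° lon, +10·10° lat → SW at lon 60°, lat 10°.
Square 9, 3: +9·2° lon, +3·1° lat → SW at lon 78°, lat 13°.
Cell spans 2° lon × 1° lat. NE corner is SW corner plus one full cell.
latitude 14.00° N, longitude 80.00° E.

14.00° N, 80.00° E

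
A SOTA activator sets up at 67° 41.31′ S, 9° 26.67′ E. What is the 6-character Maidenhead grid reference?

JC42rh

Shift to the Maidenhead origin (180°W, 90°S): lon 189.4445, lat 22.3115.
Field (20°×10°, letters A–R): 189.4445/20 → 9 → J, 22.3115/10 → 2 → C; chars JC.
Square (2°×1°, digits 0–9): 9.4445/2 → 4, 2.3115/1 → 2; chars 42.
Subsquare (5′×2.5′, letters a–x): 1.4445/0.0833333 → 17 → r, 0.3115/0.0416667 → 7 → h; chars rh.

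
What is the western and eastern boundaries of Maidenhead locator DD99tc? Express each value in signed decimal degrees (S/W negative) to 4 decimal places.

-100.4167, -100.3333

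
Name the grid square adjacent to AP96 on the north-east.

Longitude square 9; +1 → 10, wraps to 0, carry into field.
Longitude field A = 0; +1 → 1 = B.
Latitude square 6; +1 → 7.

BP07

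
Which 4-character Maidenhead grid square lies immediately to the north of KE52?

KE53

Latitude square 2; +1 → 3.
The longitude characters are unchanged.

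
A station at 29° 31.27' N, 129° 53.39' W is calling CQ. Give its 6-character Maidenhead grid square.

Shift to the Maidenhead origin (180°W, 90°S): lon 50.1102, lat 119.5212.
Field: 50.1102/20 → 2 → C, 119.5212/10 → 11 → L; chars CL.
Square: 10.1102/2 → 5, 9.5212/1 → 9; chars 59.
Subsquare: 0.1102/0.0833333 → 1 → b, 0.5212/0.0416667 → 12 → m; chars bm.

CL59bm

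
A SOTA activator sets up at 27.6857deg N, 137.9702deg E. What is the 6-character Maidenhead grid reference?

PL87xq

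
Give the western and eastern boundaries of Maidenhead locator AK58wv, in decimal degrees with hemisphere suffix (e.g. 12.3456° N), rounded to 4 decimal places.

168.1667° W, 168.0833° W

Field A=0, K=10: +0·20° lon, +10·10° lat → SW at lon -180°, lat 10°.
Square 5, 8: +5·2° lon, +8·1° lat → SW at lon -170°, lat 18°.
Subsquare w=22, v=21: +22·0.0833333° lon, +21·0.0416667° lat → SW at lon -168.167°, lat 18.875°.
Cell spans 0.0833333° lon × 0.0416667° lat.
west 168.1667° W, east 168.0833° W.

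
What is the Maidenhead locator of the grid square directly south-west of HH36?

Longitude square 3; −1 → 2.
Latitude square 6; −1 → 5.

HH25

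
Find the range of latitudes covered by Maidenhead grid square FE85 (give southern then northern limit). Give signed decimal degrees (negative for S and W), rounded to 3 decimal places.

-45.000, -44.000

Field F=5, E=4: +5·20° lon, +4·10° lat → SW at lon -80°, lat -50°.
Square 8, 5: +8·2° lon, +5·1° lat → SW at lon -64°, lat -45°.
Cell spans 2° lon × 1° lat.
south -45.000, north -44.000.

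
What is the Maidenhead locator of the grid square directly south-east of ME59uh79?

Longitude extended square 7; +1 → 8.
Latitude extended square 9; −1 → 8.

ME59uh88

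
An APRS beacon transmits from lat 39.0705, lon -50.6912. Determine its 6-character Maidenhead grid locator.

Add 180° to longitude and 90° to latitude: 129.3088, 129.0705.
Field (20°×10°, letters A–R): 129.3088/20 → 6 → G, 129.0705/10 → 12 → M; chars GM.
Square (2°×1°, digits 0–9): 9.3088/2 → 4, 9.0705/1 → 9; chars 49.
Subsquare (5′×2.5′, letters a–x): 1.3088/0.0833333 → 15 → p, 0.0705/0.0416667 → 1 → b; chars pb.

GM49pb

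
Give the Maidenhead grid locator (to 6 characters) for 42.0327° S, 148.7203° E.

Shift to the Maidenhead origin (180°W, 90°S): lon 328.7203, lat 47.9673.
Field: 328.7203/20 → 16 → Q, 47.9673/10 → 4 → E; chars QE.
Square: 8.7203/2 → 4, 7.9673/1 → 7; chars 47.
Subsquare: 0.7203/0.0833333 → 8 → i, 0.9673/0.0416667 → 23 → x; chars ix.

QE47ix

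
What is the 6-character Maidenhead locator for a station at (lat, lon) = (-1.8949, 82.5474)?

Add 180° to longitude and 90° to latitude: 262.5474, 88.1051.
Field: 262.5474/20 → 13 → N, 88.1051/10 → 8 → I; chars NI.
Square: 2.5474/2 → 1, 8.1051/1 → 8; chars 18.
Subsquare: 0.5474/0.0833333 → 6 → g, 0.1051/0.0416667 → 2 → c; chars gc.

NI18gc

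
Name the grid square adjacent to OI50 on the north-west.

Longitude square 5; −1 → 4.
Latitude square 0; +1 → 1.

OI41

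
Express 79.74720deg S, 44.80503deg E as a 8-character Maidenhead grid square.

Offset from 180°W / 90°S: lon 224.80503°, lat 10.25280°.
Field: lon ⌊224.80503/20⌋ = 11 → L; lat ⌊10.25280/10⌋ = 1 → B.
Square: lon ⌊4.80503/2⌋ = 2; lat ⌊0.25280/1⌋ = 0.
Subsquare: lon ⌊0.80503/0.0833333⌋ = 9 → j; lat ⌊0.25280/0.0416667⌋ = 6 → g.
Extended square: lon ⌊0.05503/0.00833333⌋ = 6; lat ⌊0.00280/0.00416667⌋ = 0.

LB20jg60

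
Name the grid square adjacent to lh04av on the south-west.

KH94xu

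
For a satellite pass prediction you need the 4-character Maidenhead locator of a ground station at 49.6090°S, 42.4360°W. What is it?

Shift to the Maidenhead origin (180°W, 90°S): lon 137.56, lat 40.39.
Field: 137.56/20 → 6 → G, 40.39/10 → 4 → E; chars GE.
Square: 17.56/2 → 8, 0.39/1 → 0; chars 80.

GE80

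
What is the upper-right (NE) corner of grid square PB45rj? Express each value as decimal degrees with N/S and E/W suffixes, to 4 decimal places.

74.5833° S, 129.5000° E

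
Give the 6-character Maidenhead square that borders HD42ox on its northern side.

HD43oa

Latitude subsquare x = 23; +1 → 24, wraps to 0 = a, carry into square.
Latitude square 2; +1 → 3.
The longitude characters are unchanged.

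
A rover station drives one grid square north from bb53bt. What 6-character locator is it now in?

BB53bu

Latitude subsquare t = 19; +1 → 20 = u.
The longitude characters are unchanged.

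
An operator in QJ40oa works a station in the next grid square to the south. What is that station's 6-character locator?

QI49ox

Latitude subsquare a = 0; −1 → -1, wraps to 23 = x, carry into square.
Latitude square 0; −1 → -1, wraps to 9, carry into field.
Latitude field J = 9; −1 → 8 = I.
The longitude characters are unchanged.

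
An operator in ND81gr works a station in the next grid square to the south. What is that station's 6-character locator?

ND81gq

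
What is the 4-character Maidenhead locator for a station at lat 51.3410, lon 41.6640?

LO01

Offset from 180°W / 90°S: lon 221.66°, lat 141.34°.
Field: 221.66/20 → 11 → L, 141.34/10 → 14 → O; chars LO.
Square: 1.66/2 → 0, 1.34/1 → 1; chars 01.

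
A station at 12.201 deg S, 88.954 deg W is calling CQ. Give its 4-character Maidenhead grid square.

EH57

Offset from 180°W / 90°S: lon 91.05°, lat 77.80°.
Field: lon ⌊91.05/20⌋ = 4 → E; lat ⌊77.80/10⌋ = 7 → H.
Square: lon ⌊11.05/2⌋ = 5; lat ⌊7.80/1⌋ = 7.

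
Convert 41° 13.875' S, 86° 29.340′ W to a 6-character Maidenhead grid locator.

EE68ss

Add 180° to longitude and 90° to latitude: 93.5110, 48.7687.
Field: lon ⌊93.5110/20⌋ = 4 → E; lat ⌊48.7687/10⌋ = 4 → E.
Square: lon ⌊13.5110/2⌋ = 6; lat ⌊8.7687/1⌋ = 8.
Subsquare: lon ⌊1.5110/0.0833333⌋ = 18 → s; lat ⌊0.7687/0.0416667⌋ = 18 → s.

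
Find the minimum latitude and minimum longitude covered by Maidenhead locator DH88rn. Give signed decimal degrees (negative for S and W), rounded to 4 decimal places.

Field D=3, H=7: +3·20° lon, +7·10° lat → SW at lon -120°, lat -20°.
Square 8, 8: +8·2° lon, +8·1° lat → SW at lon -104°, lat -12°.
Subsquare r=17, n=13: +17·0.0833333° lon, +13·0.0416667° lat → SW at lon -102.583°, lat -11.4583°.
latitude -11.4583, longitude -102.5833.

-11.4583, -102.5833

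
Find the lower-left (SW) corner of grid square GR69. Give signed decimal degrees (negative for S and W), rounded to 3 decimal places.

Field G=6, R=17: +6·20° lon, +17·10° lat → SW at lon -60°, lat 80°.
Square 6, 9: +6·2° lon, +9·1° lat → SW at lon -48°, lat 89°.
latitude 89.000, longitude -48.000.

89.000, -48.000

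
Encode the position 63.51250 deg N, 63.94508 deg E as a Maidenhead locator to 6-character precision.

MP13xm

Add 180° to longitude and 90° to latitude: 243.9451, 153.5125.
Field (20°×10°, letters A–R): 243.9451/20 → 12 → M, 153.5125/10 → 15 → P; chars MP.
Square (2°×1°, digits 0–9): 3.9451/2 → 1, 3.5125/1 → 3; chars 13.
Subsquare (5′×2.5′, letters a–x): 1.9451/0.0833333 → 23 → x, 0.5125/0.0416667 → 12 → m; chars xm.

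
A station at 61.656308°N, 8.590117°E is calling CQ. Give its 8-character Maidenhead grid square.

Add 180° to longitude and 90° to latitude: 188.59012, 151.65631.
Field (20°×10°, letters A–R): lon ⌊188.59012/20⌋ = 9 → J; lat ⌊151.65631/10⌋ = 15 → P.
Square (2°×1°, digits 0–9): lon ⌊8.59012/2⌋ = 4; lat ⌊1.65631/1⌋ = 1.
Subsquare (5′×2.5′, letters a–x): lon ⌊0.59012/0.0833333⌋ = 7 → h; lat ⌊0.65631/0.0416667⌋ = 15 → p.
Extended square (30″×15″, digits 0–9): lon ⌊0.00678/0.00833333⌋ = 0; lat ⌊0.03131/0.00416667⌋ = 7.

JP41hp07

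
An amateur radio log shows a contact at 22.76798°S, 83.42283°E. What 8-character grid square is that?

NG17rf05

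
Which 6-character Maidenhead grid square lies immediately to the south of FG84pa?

Latitude subsquare a = 0; −1 → -1, wraps to 23 = x, carry into square.
Latitude square 4; −1 → 3.
The longitude characters are unchanged.

FG83px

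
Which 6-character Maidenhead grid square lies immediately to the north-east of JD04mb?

Longitude subsquare m = 12; +1 → 13 = n.
Latitude subsquare b = 1; +1 → 2 = c.

JD04nc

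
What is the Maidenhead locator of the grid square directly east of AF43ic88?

AF43ic98

Longitude extended square 8; +1 → 9.
The latitude characters are unchanged.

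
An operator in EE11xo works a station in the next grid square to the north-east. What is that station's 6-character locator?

EE21ap

Longitude subsquare x = 23; +1 → 24, wraps to 0 = a, carry into square.
Longitude square 1; +1 → 2.
Latitude subsquare o = 14; +1 → 15 = p.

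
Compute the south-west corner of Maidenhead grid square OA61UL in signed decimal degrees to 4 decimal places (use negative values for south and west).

-88.5417, 113.6667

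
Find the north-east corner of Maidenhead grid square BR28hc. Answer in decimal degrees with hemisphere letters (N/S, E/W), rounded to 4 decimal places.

88.1250° N, 155.3333° W

Field B=1, R=17: +1·20° lon, +17·10° lat → SW at lon -160°, lat 80°.
Square 2, 8: +2·2° lon, +8·1° lat → SW at lon -156°, lat 88°.
Subsquare h=7, c=2: +7·0.0833333° lon, +2·0.0416667° lat → SW at lon -155.417°, lat 88.0833°.
Cell spans 0.0833333° lon × 0.0416667° lat. NE corner is SW corner plus one full cell.
latitude 88.1250° N, longitude 155.3333° W.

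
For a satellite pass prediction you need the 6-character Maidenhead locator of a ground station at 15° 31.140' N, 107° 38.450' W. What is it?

Add 180° to longitude and 90° to latitude: 72.3592, 105.5190.
Field (20°×10°, letters A–R): lon ⌊72.3592/20⌋ = 3 → D; lat ⌊105.5190/10⌋ = 10 → K.
Square (2°×1°, digits 0–9): lon ⌊12.3592/2⌋ = 6; lat ⌊5.5190/1⌋ = 5.
Subsquare (5′×2.5′, letters a–x): lon ⌊0.3592/0.0833333⌋ = 4 → e; lat ⌊0.5190/0.0416667⌋ = 12 → m.

DK65em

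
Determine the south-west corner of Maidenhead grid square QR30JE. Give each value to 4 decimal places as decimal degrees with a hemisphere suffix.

80.1667° N, 146.7500° E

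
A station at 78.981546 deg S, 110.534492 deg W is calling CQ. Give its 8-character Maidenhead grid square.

DB41ra54

Offset from 180°W / 90°S: lon 69.46551°, lat 11.01845°.
Field: lon ⌊69.46551/20⌋ = 3 → D; lat ⌊11.01845/10⌋ = 1 → B.
Square: lon ⌊9.46551/2⌋ = 4; lat ⌊1.01845/1⌋ = 1.
Subsquare: lon ⌊1.46551/0.0833333⌋ = 17 → r; lat ⌊0.01845/0.0416667⌋ = 0 → a.
Extended square: lon ⌊0.04884/0.00833333⌋ = 5; lat ⌊0.01845/0.00416667⌋ = 4.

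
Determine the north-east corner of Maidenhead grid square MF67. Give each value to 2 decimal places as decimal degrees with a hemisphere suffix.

Field M=12, F=5: +12·20° lon, +5·10° lat → SW at lon 60°, lat -40°.
Square 6, 7: +6·2° lon, +7·1° lat → SW at lon 72°, lat -33°.
Cell spans 2° lon × 1° lat. NE corner is SW corner plus one full cell.
latitude 32.00° S, longitude 74.00° E.

32.00° S, 74.00° E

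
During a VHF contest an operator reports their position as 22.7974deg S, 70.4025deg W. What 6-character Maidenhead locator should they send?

FG47te

Add 180° to longitude and 90° to latitude: 109.5975, 67.2026.
Field: lon ⌊109.5975/20⌋ = 5 → F; lat ⌊67.2026/10⌋ = 6 → G.
Square: lon ⌊9.5975/2⌋ = 4; lat ⌊7.2026/1⌋ = 7.
Subsquare: lon ⌊1.5975/0.0833333⌋ = 19 → t; lat ⌊0.2026/0.0416667⌋ = 4 → e.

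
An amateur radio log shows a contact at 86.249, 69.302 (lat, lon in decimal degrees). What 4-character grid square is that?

MR46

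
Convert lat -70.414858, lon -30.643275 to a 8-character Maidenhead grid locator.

HB49qo20

Offset from 180°W / 90°S: lon 149.35673°, lat 19.58514°.
Field: 149.35673/20 → 7 → H, 19.58514/10 → 1 → B; chars HB.
Square: 9.35673/2 → 4, 9.58514/1 → 9; chars 49.
Subsquare: 1.35673/0.0833333 → 16 → q, 0.58514/0.0416667 → 14 → o; chars qo.
Extended square: 0.02339/0.00833333 → 2, 0.00181/0.00416667 → 0; chars 20.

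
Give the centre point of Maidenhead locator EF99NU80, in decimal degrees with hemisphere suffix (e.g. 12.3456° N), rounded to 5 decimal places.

30.16458° S, 80.84583° W

Field E=4, F=5: +4·20° lon, +5·10° lat → SW at lon -100°, lat -40°.
Square 9, 9: +9·2° lon, +9·1° lat → SW at lon -82°, lat -31°.
Subsquare n=13, u=20: +13·0.0833333° lon, +20·0.0416667° lat → SW at lon -80.9167°, lat -30.1667°.
Extended square 8, 0: +8·0.00833333° lon, +0·0.00416667° lat → SW at lon -80.85°, lat -30.1667°.
Cell spans 0.00833333° lon × 0.00416667° lat. Centre is SW corner plus half of each.
latitude 30.16458° S, longitude 80.84583° W.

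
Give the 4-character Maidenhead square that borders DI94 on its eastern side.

Longitude square 9; +1 → 10, wraps to 0, carry into field.
Longitude field D = 3; +1 → 4 = E.
The latitude characters are unchanged.

EI04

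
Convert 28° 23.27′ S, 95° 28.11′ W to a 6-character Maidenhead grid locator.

EG21go

Add 180° to longitude and 90° to latitude: 84.5315, 61.6122.
Field: lon ⌊84.5315/20⌋ = 4 → E; lat ⌊61.6122/10⌋ = 6 → G.
Square: lon ⌊4.5315/2⌋ = 2; lat ⌊1.6122/1⌋ = 1.
Subsquare: lon ⌊0.5315/0.0833333⌋ = 6 → g; lat ⌊0.6122/0.0416667⌋ = 14 → o.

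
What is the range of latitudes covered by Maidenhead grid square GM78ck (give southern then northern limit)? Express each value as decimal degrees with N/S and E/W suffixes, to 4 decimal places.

38.4167° N, 38.4583° N

Field G=6, M=12: +6·20° lon, +12·10° lat → SW at lon -60°, lat 30°.
Square 7, 8: +7·2° lon, +8·1° lat → SW at lon -46°, lat 38°.
Subsquare c=2, k=10: +2·0.0833333° lon, +10·0.0416667° lat → SW at lon -45.8333°, lat 38.4167°.
Cell spans 0.0833333° lon × 0.0416667° lat.
south 38.4167° N, north 38.4583° N.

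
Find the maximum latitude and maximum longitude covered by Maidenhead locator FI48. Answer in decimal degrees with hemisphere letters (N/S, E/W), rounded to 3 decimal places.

Field F=5, I=8: +5·20° lon, +8·10° lat → SW at lon -80°, lat -10°.
Square 4, 8: +4·2° lon, +8·1° lat → SW at lon -72°, lat -2°.
Cell spans 2° lon × 1° lat. NE corner is SW corner plus one full cell.
latitude 1.000° S, longitude 70.000° W.

1.000° S, 70.000° W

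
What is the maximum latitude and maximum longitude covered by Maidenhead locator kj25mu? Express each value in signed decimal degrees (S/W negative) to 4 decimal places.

5.8750, 25.0833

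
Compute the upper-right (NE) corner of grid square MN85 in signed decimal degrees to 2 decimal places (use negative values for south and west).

46.00, 78.00

Field M=12, N=13: +12·20° lon, +13·10° lat → SW at lon 60°, lat 40°.
Square 8, 5: +8·2° lon, +5·1° lat → SW at lon 76°, lat 45°.
Cell spans 2° lon × 1° lat. NE corner is SW corner plus one full cell.
latitude 46.00, longitude 78.00.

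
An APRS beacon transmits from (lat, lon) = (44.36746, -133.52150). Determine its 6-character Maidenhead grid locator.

Shift to the Maidenhead origin (180°W, 90°S): lon 46.4785, lat 134.3675.
Field (20°×10°, letters A–R): lon ⌊46.4785/20⌋ = 2 → C; lat ⌊134.3675/10⌋ = 13 → N.
Square (2°×1°, digits 0–9): lon ⌊6.4785/2⌋ = 3; lat ⌊4.3675/1⌋ = 4.
Subsquare (5′×2.5′, letters a–x): lon ⌊0.4785/0.0833333⌋ = 5 → f; lat ⌊0.3675/0.0416667⌋ = 8 → i.

CN34fi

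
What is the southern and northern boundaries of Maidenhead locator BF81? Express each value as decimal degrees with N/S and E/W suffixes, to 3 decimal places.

39.000° S, 38.000° S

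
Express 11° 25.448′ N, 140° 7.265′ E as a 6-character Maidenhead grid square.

Shift to the Maidenhead origin (180°W, 90°S): lon 320.1211, lat 101.4241.
Field (20°×10°, letters A–R): 320.1211/20 → 16 → Q, 101.4241/10 → 10 → K; chars QK.
Square (2°×1°, digits 0–9): 0.1211/2 → 0, 1.4241/1 → 1; chars 01.
Subsquare (5′×2.5′, letters a–x): 0.1211/0.0833333 → 1 → b, 0.4241/0.0416667 → 10 → k; chars bk.

QK01bk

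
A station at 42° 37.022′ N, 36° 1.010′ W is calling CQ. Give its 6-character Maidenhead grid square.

HN12xo

Add 180° to longitude and 90° to latitude: 143.9832, 132.6170.
Field: 143.9832/20 → 7 → H, 132.6170/10 → 13 → N; chars HN.
Square: 3.9832/2 → 1, 2.6170/1 → 2; chars 12.
Subsquare: 1.9832/0.0833333 → 23 → x, 0.6170/0.0416667 → 14 → o; chars xo.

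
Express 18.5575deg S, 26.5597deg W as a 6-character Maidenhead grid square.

Shift to the Maidenhead origin (180°W, 90°S): lon 153.4403, lat 71.4425.
Field: 153.4403/20 → 7 → H, 71.4425/10 → 7 → H; chars HH.
Square: 13.4403/2 → 6, 1.4425/1 → 1; chars 61.
Subsquare: 1.4403/0.0833333 → 17 → r, 0.4425/0.0416667 → 10 → k; chars rk.

HH61rk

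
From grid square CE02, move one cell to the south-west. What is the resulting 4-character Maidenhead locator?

BE91

Longitude square 0; −1 → -1, wraps to 9, carry into field.
Longitude field C = 2; −1 → 1 = B.
Latitude square 2; −1 → 1.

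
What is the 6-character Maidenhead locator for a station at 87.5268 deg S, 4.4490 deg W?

Add 180° to longitude and 90° to latitude: 175.5510, 2.4732.
Field (20°×10°, letters A–R): lon ⌊175.5510/20⌋ = 8 → I; lat ⌊2.4732/10⌋ = 0 → A.
Square (2°×1°, digits 0–9): lon ⌊15.5510/2⌋ = 7; lat ⌊2.4732/1⌋ = 2.
Subsquare (5′×2.5′, letters a–x): lon ⌊1.5510/0.0833333⌋ = 18 → s; lat ⌊0.4732/0.0416667⌋ = 11 → l.

IA72sl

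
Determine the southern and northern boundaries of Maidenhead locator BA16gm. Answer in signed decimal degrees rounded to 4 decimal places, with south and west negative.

-83.5000, -83.4583

Field B=1, A=0: +1·20° lon, +0·10° lat → SW at lon -160°, lat -90°.
Square 1, 6: +1·2° lon, +6·1° lat → SW at lon -158°, lat -84°.
Subsquare g=6, m=12: +6·0.0833333° lon, +12·0.0416667° lat → SW at lon -157.5°, lat -83.5°.
Cell spans 0.0833333° lon × 0.0416667° lat.
south -83.5000, north -83.4583.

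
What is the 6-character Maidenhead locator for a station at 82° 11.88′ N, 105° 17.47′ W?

DR72ie

Shift to the Maidenhead origin (180°W, 90°S): lon 74.7088, lat 172.1980.
Field (20°×10°, letters A–R): 74.7088/20 → 3 → D, 172.1980/10 → 17 → R; chars DR.
Square (2°×1°, digits 0–9): 14.7088/2 → 7, 2.1980/1 → 2; chars 72.
Subsquare (5′×2.5′, letters a–x): 0.7088/0.0833333 → 8 → i, 0.1980/0.0416667 → 4 → e; chars ie.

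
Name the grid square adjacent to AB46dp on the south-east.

Longitude subsquare d = 3; +1 → 4 = e.
Latitude subsquare p = 15; −1 → 14 = o.

AB46eo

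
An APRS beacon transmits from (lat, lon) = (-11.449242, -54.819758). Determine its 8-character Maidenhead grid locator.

Offset from 180°W / 90°S: lon 125.18024°, lat 78.55076°.
Field (20°×10°, letters A–R): lon ⌊125.18024/20⌋ = 6 → G; lat ⌊78.55076/10⌋ = 7 → H.
Square (2°×1°, digits 0–9): lon ⌊5.18024/2⌋ = 2; lat ⌊8.55076/1⌋ = 8.
Subsquare (5′×2.5′, letters a–x): lon ⌊1.18024/0.0833333⌋ = 14 → o; lat ⌊0.55076/0.0416667⌋ = 13 → n.
Extended square (30″×15″, digits 0–9): lon ⌊0.01358/0.00833333⌋ = 1; lat ⌊0.00909/0.00416667⌋ = 2.

GH28on12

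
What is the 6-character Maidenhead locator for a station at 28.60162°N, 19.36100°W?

IL08ho

Add 180° to longitude and 90° to latitude: 160.6390, 118.6016.
Field: 160.6390/20 → 8 → I, 118.6016/10 → 11 → L; chars IL.
Square: 0.6390/2 → 0, 8.6016/1 → 8; chars 08.
Subsquare: 0.6390/0.0833333 → 7 → h, 0.6016/0.0416667 → 14 → o; chars ho.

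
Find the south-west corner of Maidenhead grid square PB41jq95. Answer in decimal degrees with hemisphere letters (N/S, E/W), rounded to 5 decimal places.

Field P=15, B=1: +15·20° lon, +1·10° lat → SW at lon 120°, lat -80°.
Square 4, 1: +4·2° lon, +1·1° lat → SW at lon 128°, lat -79°.
Subsquare j=9, q=16: +9·0.0833333° lon, +16·0.0416667° lat → SW at lon 128.75°, lat -78.3333°.
Extended square 9, 5: +9·0.00833333° lon, +5·0.00416667° lat → SW at lon 128.825°, lat -78.3125°.
latitude 78.31250° S, longitude 128.82500° E.

78.31250° S, 128.82500° E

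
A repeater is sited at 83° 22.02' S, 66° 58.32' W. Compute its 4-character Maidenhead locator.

FA66

Add 180° to longitude and 90° to latitude: 113.03, 6.63.
Field (20°×10°, letters A–R): lon ⌊113.03/20⌋ = 5 → F; lat ⌊6.63/10⌋ = 0 → A.
Square (2°×1°, digits 0–9): lon ⌊13.03/2⌋ = 6; lat ⌊6.63/1⌋ = 6.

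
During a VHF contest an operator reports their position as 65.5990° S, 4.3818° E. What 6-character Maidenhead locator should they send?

JC24ej

Offset from 180°W / 90°S: lon 184.3818°, lat 24.4010°.
Field (20°×10°, letters A–R): lon ⌊184.3818/20⌋ = 9 → J; lat ⌊24.4010/10⌋ = 2 → C.
Square (2°×1°, digits 0–9): lon ⌊4.3818/2⌋ = 2; lat ⌊4.4010/1⌋ = 4.
Subsquare (5′×2.5′, letters a–x): lon ⌊0.3818/0.0833333⌋ = 4 → e; lat ⌊0.4010/0.0416667⌋ = 9 → j.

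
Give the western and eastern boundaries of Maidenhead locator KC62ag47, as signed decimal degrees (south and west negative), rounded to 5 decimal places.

32.03333, 32.04167

Field K=10, C=2: +10·20° lon, +2·10° lat → SW at lon 20°, lat -70°.
Square 6, 2: +6·2° lon, +2·1° lat → SW at lon 32°, lat -68°.
Subsquare a=0, g=6: +0·0.0833333° lon, +6·0.0416667° lat → SW at lon 32°, lat -67.75°.
Extended square 4, 7: +4·0.00833333° lon, +7·0.00416667° lat → SW at lon 32.0333°, lat -67.7208°.
Cell spans 0.00833333° lon × 0.00416667° lat.
west 32.03333, east 32.04167.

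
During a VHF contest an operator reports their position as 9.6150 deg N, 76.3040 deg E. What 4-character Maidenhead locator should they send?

MJ89

Add 180° to longitude and 90° to latitude: 256.30, 99.61.
Field: lon ⌊256.30/20⌋ = 12 → M; lat ⌊99.61/10⌋ = 9 → J.
Square: lon ⌊16.30/2⌋ = 8; lat ⌊9.61/1⌋ = 9.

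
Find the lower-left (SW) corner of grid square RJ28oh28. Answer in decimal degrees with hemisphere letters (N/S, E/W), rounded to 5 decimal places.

Field R=17, J=9: +17·20° lon, +9·10° lat → SW at lon 160°, lat 0°.
Square 2, 8: +2·2° lon, +8·1° lat → SW at lon 164°, lat 8°.
Subsquare o=14, h=7: +14·0.0833333° lon, +7·0.0416667° lat → SW at lon 165.167°, lat 8.29167°.
Extended square 2, 8: +2·0.00833333° lon, +8·0.00416667° lat → SW at lon 165.183°, lat 8.325°.
latitude 8.32500° N, longitude 165.18333° E.

8.32500° N, 165.18333° E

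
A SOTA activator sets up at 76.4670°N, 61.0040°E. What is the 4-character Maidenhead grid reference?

MQ06

Add 180° to longitude and 90° to latitude: 241.00, 166.47.
Field: lon ⌊241.00/20⌋ = 12 → M; lat ⌊166.47/10⌋ = 16 → Q.
Square: lon ⌊1.00/2⌋ = 0; lat ⌊6.47/1⌋ = 6.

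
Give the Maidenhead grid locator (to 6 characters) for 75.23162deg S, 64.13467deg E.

Shift to the Maidenhead origin (180°W, 90°S): lon 244.1347, lat 14.7684.
Field: 244.1347/20 → 12 → M, 14.7684/10 → 1 → B; chars MB.
Square: 4.1347/2 → 2, 4.7684/1 → 4; chars 24.
Subsquare: 0.1347/0.0833333 → 1 → b, 0.7684/0.0416667 → 18 → s; chars bs.

MB24bs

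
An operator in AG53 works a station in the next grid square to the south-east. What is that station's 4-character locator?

AG62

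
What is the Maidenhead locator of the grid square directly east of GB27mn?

GB27nn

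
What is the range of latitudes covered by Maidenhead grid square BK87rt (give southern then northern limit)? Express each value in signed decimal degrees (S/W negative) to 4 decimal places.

Field B=1, K=10: +1·20° lon, +10·10° lat → SW at lon -160°, lat 10°.
Square 8, 7: +8·2° lon, +7·1° lat → SW at lon -144°, lat 17°.
Subsquare r=17, t=19: +17·0.0833333° lon, +19·0.0416667° lat → SW at lon -142.583°, lat 17.7917°.
Cell spans 0.0833333° lon × 0.0416667° lat.
south 17.7917, north 17.8333.

17.7917, 17.8333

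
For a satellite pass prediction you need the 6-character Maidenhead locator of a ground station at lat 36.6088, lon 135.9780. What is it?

Add 180° to longitude and 90° to latitude: 315.9780, 126.6088.
Field: lon ⌊315.9780/20⌋ = 15 → P; lat ⌊126.6088/10⌋ = 12 → M.
Square: lon ⌊15.9780/2⌋ = 7; lat ⌊6.6088/1⌋ = 6.
Subsquare: lon ⌊1.9780/0.0833333⌋ = 23 → x; lat ⌊0.6088/0.0416667⌋ = 14 → o.

PM76xo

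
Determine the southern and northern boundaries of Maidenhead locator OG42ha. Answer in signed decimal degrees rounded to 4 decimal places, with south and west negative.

-28.0000, -27.9583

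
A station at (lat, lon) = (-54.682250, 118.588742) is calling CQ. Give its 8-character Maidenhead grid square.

Add 180° to longitude and 90° to latitude: 298.58874, 35.31775.
Field: 298.58874/20 → 14 → O, 35.31775/10 → 3 → D; chars OD.
Square: 18.58874/2 → 9, 5.31775/1 → 5; chars 95.
Subsquare: 0.58874/0.0833333 → 7 → h, 0.31775/0.0416667 → 7 → h; chars hh.
Extended square: 0.00541/0.00833333 → 0, 0.02608/0.00416667 → 6; chars 06.

OD95hh06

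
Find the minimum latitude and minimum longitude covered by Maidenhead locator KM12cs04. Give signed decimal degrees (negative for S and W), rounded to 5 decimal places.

32.76667, 22.16667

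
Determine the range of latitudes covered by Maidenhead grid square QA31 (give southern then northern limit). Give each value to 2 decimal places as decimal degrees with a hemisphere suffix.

Field Q=16, A=0: +16·20° lon, +0·10° lat → SW at lon 140°, lat -90°.
Square 3, 1: +3·2° lon, +1·1° lat → SW at lon 146°, lat -89°.
Cell spans 2° lon × 1° lat.
south 89.00° S, north 88.00° S.

89.00° S, 88.00° S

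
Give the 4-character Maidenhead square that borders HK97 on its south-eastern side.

IK06

Longitude square 9; +1 → 10, wraps to 0, carry into field.
Longitude field H = 7; +1 → 8 = I.
Latitude square 7; −1 → 6.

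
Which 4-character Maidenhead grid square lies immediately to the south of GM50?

GL59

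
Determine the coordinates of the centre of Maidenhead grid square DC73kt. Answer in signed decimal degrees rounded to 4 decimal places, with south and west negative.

-66.1875, -105.1250

Field D=3, C=2: +3·20° lon, +2·10° lat → SW at lon -120°, lat -70°.
Square 7, 3: +7·2° lon, +3·1° lat → SW at lon -106°, lat -67°.
Subsquare k=10, t=19: +10·0.0833333° lon, +19·0.0416667° lat → SW at lon -105.167°, lat -66.2083°.
Cell spans 0.0833333° lon × 0.0416667° lat. Centre is SW corner plus half of each.
latitude -66.1875, longitude -105.1250.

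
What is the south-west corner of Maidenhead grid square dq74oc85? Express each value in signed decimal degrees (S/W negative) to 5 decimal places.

74.10417, -104.76667

Field D=3, Q=16: +3·20° lon, +16·10° lat → SW at lon -120°, lat 70°.
Square 7, 4: +7·2° lon, +4·1° lat → SW at lon -106°, lat 74°.
Subsquare o=14, c=2: +14·0.0833333° lon, +2·0.0416667° lat → SW at lon -104.833°, lat 74.0833°.
Extended square 8, 5: +8·0.00833333° lon, +5·0.00416667° lat → SW at lon -104.767°, lat 74.1042°.
latitude 74.10417, longitude -104.76667.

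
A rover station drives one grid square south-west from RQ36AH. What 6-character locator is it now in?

RQ26xg

Longitude subsquare a = 0; −1 → -1, wraps to 23 = x, carry into square.
Longitude square 3; −1 → 2.
Latitude subsquare h = 7; −1 → 6 = g.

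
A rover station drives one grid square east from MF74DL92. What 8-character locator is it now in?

MF74el02

Longitude extended square 9; +1 → 10, wraps to 0, carry into subsquare.
Longitude subsquare d = 3; +1 → 4 = e.
The latitude characters are unchanged.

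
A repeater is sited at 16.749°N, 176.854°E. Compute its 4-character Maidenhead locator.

RK86

Offset from 180°W / 90°S: lon 356.85°, lat 106.75°.
Field: 356.85/20 → 17 → R, 106.75/10 → 10 → K; chars RK.
Square: 16.85/2 → 8, 6.75/1 → 6; chars 86.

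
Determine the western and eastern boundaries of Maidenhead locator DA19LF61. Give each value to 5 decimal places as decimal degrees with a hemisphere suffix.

117.03333° W, 117.02500° W

Field D=3, A=0: +3·20° lon, +0·10° lat → SW at lon -120°, lat -90°.
Square 1, 9: +1·2° lon, +9·1° lat → SW at lon -118°, lat -81°.
Subsquare l=11, f=5: +11·0.0833333° lon, +5·0.0416667° lat → SW at lon -117.083°, lat -80.7917°.
Extended square 6, 1: +6·0.00833333° lon, +1·0.00416667° lat → SW at lon -117.033°, lat -80.7875°.
Cell spans 0.00833333° lon × 0.00416667° lat.
west 117.03333° W, east 117.02500° W.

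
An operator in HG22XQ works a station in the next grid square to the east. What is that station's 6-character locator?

HG32aq

Longitude subsquare x = 23; +1 → 24, wraps to 0 = a, carry into square.
Longitude square 2; +1 → 3.
The latitude characters are unchanged.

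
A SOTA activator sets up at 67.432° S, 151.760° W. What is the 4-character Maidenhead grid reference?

Shift to the Maidenhead origin (180°W, 90°S): lon 28.24, lat 22.57.
Field: 28.24/20 → 1 → B, 22.57/10 → 2 → C; chars BC.
Square: 8.24/2 → 4, 2.57/1 → 2; chars 42.

BC42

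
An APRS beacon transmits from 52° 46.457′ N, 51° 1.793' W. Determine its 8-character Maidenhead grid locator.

Offset from 180°W / 90°S: lon 128.97012°, lat 142.77428°.
Field: lon ⌊128.97012/20⌋ = 6 → G; lat ⌊142.77428/10⌋ = 14 → O.
Square: lon ⌊8.97012/2⌋ = 4; lat ⌊2.77428/1⌋ = 2.
Subsquare: lon ⌊0.97012/0.0833333⌋ = 11 → l; lat ⌊0.77428/0.0416667⌋ = 18 → s.
Extended square: lon ⌊0.05345/0.00833333⌋ = 6; lat ⌊0.02428/0.00416667⌋ = 5.

GO42ls65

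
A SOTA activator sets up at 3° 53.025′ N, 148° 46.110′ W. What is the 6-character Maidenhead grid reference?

BJ53ov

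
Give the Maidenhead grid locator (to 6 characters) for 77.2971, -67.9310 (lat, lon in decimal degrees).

FQ67ah

Shift to the Maidenhead origin (180°W, 90°S): lon 112.0690, lat 167.2971.
Field: 112.0690/20 → 5 → F, 167.2971/10 → 16 → Q; chars FQ.
Square: 12.0690/2 → 6, 7.2971/1 → 7; chars 67.
Subsquare: 0.0690/0.0833333 → 0 → a, 0.2971/0.0416667 → 7 → h; chars ah.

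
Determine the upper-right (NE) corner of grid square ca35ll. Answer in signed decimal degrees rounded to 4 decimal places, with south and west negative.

-84.5000, -133.0000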